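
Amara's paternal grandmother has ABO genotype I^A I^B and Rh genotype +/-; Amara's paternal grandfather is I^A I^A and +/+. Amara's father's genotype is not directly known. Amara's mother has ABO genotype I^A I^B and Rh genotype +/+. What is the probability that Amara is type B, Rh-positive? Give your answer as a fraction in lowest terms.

1/8

Amara's father's ABO genotype from I^A I^B × I^A I^A: 1/2 I^A I^A, 1/2 I^A I^B.
Crossing each possibility with the mother I^A I^B and summing P(type B): 1/2·0 + 1/2·1/4 = 1/8.
Similarly for Rh via the father's Rh distribution: P(Rh+) = 1.
Independent loci: 1/8 × 1 = 1/8.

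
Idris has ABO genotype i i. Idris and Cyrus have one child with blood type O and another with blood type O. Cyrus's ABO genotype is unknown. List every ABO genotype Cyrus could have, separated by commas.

I^A i, I^B i, i i

For each candidate genotype of Cyrus, check whether crossing it with i i can produce every observed child phenotype.
  I^A I^A → possible child types {A} ✗
  I^A I^B → possible child types {A, B} ✗
  I^A i → possible child types {O, A} ✓
  I^B I^B → possible child types {B} ✗
  I^B i → possible child types {O, B} ✓
  i i → possible child types {O} ✓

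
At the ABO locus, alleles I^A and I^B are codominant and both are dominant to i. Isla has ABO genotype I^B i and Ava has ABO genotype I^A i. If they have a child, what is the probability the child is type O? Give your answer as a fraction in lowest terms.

1/4

ABO cross I^B i × I^A i → offspring phenotypes: 1/4 O, 1/4 A, 1/4 B, 1/4 AB.
So P(type O) = 1/4.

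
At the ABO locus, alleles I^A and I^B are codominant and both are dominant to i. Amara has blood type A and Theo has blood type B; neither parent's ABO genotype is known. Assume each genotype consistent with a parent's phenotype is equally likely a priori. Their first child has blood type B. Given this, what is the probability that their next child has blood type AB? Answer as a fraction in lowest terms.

5/12

Possible genotypes: Amara ∈ {I^A I^A, I^A i}; Theo ∈ {I^B I^B, I^B i}.
Weight each parental genotype pair by prior × P(type-B child):
  I^A i × I^B I^B: posterior weight 2/3; P(next child type AB) = 1/2.
  I^A i × I^B i: posterior weight 1/3; P(next child type AB) = 1/4.
Weighted sum = 5/12.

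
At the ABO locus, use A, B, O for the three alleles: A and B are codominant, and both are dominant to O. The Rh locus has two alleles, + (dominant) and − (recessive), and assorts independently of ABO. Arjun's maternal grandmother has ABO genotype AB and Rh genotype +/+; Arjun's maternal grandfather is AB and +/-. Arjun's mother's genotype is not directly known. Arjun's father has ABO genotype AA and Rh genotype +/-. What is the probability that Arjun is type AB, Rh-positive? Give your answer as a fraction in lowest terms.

7/16

Arjun's mother's ABO genotype from AB × AB: 1/4 AA, 1/2 AB, 1/4 BB.
Crossing each possibility with the father AA and summing P(type AB): 1/4·0 + 1/2·1/2 + 1/4·1 = 1/2.
Similarly for Rh via the mother's Rh distribution: P(Rh+) = 7/8.
Independent loci: 1/2 × 7/8 = 7/16.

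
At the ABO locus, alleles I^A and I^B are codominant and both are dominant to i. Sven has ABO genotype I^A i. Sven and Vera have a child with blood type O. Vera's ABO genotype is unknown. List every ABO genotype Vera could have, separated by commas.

For each candidate genotype of Vera, check whether crossing it with I^A i can produce every observed child phenotype.
  I^A I^A → possible child types {A} ✗
  I^A I^B → possible child types {A, B, AB} ✗
  I^A i → possible child types {O, A} ✓
  I^B I^B → possible child types {B, AB} ✗
  I^B i → possible child types {O, A, B, AB} ✓
  i i → possible child types {O, A} ✓

I^A i, I^B i, i i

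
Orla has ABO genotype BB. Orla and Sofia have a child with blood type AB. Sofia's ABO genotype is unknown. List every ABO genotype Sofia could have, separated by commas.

For each candidate genotype of Sofia, check whether crossing it with BB can produce every observed child phenotype.
  AA → possible child types {AB} ✓
  AB → possible child types {B, AB} ✓
  AO → possible child types {B, AB} ✓
  BB → possible child types {B} ✗
  BO → possible child types {B} ✗
  OO → possible child types {B} ✗

AA, AB, AO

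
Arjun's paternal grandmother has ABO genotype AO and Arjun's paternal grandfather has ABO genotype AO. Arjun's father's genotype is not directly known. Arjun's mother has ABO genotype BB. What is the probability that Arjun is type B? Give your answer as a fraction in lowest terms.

1/2

Arjun's father's ABO genotype from AO × AO: 1/4 AA, 1/2 AO, 1/4 OO.
Crossing each possibility with the mother BB and summing P(type B): 1/4·0 + 1/2·1/2 + 1/4·1 = 1/2.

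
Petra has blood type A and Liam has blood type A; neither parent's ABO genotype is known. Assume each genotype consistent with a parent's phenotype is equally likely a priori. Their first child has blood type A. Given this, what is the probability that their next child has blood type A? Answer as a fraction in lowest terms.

19/20

Possible genotypes: Petra ∈ {AA, AO}; Liam ∈ {AA, AO}.
Weight each parental genotype pair by prior × P(type-A child):
  AA × AA: posterior weight 4/15; P(next child type A) = 1.
  AA × AO: posterior weight 4/15; P(next child type A) = 1.
  AO × AA: posterior weight 4/15; P(next child type A) = 1.
  AO × AO: posterior weight 1/5; P(next child type A) = 3/4.
Weighted sum = 19/20.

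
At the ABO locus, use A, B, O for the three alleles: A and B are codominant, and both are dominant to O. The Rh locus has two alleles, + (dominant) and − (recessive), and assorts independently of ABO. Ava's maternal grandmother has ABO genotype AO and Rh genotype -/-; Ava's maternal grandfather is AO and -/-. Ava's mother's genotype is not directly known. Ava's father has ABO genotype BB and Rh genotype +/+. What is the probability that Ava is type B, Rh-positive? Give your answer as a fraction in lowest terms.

1/2

Ava's mother's ABO genotype from AO × AO: 1/4 AA, 1/2 AO, 1/4 OO.
Crossing each possibility with the father BB and summing P(type B): 1/4·0 + 1/2·1/2 + 1/4·1 = 1/2.
Similarly for Rh via the mother's Rh distribution: P(Rh+) = 1.
Independent loci: 1/2 × 1 = 1/2.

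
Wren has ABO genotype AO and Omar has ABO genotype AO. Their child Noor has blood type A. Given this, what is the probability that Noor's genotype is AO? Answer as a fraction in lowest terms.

Cross AO × AO → 1/4 AA, 1/2 AO, 1/4 OO.
Type-A genotypes among offspring: AA (1/4), AO (1/2); total 3/4.
P(AO | type A) = (1/2) / (3/4) = 2/3.

2/3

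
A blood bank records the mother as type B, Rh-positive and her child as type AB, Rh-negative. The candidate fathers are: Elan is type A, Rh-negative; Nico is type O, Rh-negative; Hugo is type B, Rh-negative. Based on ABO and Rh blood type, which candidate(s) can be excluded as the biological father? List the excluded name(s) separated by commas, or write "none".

Nico, Hugo

A candidate is excluded only if no genotype consistent with his phenotype could produce a type AB, Rh-negative child with a type B, Rh-positive mother.
Nico (type O, Rh-): no genotype consistent with that phenotype can produce a type-AB Rh- child with a type-B mother.
Hugo (type B, Rh-): no genotype consistent with that phenotype can produce a type-AB Rh- child with a type-B mother.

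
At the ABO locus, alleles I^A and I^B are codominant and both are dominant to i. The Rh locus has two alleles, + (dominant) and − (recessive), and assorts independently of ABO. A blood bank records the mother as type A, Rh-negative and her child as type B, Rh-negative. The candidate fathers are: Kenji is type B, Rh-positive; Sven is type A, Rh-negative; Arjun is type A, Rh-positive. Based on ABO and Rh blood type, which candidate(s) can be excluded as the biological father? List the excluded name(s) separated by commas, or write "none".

A candidate is excluded only if no genotype consistent with his phenotype could produce a type B, Rh-negative child with a type A, Rh-negative mother.
Sven (type A, Rh-): no genotype consistent with that phenotype can produce a type-B Rh- child with a type-A mother.
Arjun (type A, Rh+): no genotype consistent with that phenotype can produce a type-B Rh- child with a type-A mother.

Sven, Arjun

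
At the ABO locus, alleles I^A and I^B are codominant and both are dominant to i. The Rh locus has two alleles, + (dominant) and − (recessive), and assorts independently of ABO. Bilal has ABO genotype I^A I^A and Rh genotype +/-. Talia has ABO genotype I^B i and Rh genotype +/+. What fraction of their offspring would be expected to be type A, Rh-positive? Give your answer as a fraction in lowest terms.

1/2

ABO cross I^A I^A × I^B i → offspring phenotypes: 1/2 A, 1/2 AB.
Rh cross +/- × +/+ → 1 Rh+.
Independent loci: P(type A, Rh-positive) = 1/2 × 1 = 1/2.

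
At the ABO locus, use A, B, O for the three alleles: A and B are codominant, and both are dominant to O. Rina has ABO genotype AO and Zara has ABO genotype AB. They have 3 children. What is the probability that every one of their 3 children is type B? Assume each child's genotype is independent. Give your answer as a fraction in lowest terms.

ABO cross AO × AB → 1/2 A, 1/4 B, 1/4 AB.
So P(type B) = 1/4 per child.
All 3 independent: (1/4)^3 = 1/64.

1/64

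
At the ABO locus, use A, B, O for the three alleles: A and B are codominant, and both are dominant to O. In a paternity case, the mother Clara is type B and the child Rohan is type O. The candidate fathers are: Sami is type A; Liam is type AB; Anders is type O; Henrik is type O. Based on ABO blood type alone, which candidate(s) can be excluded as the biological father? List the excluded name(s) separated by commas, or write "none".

A candidate is excluded only if no genotype consistent with his phenotype could produce a type O child with a type B mother.
Liam (type AB): no genotype consistent with that phenotype can produce a type-O child with a type-B mother.

Liam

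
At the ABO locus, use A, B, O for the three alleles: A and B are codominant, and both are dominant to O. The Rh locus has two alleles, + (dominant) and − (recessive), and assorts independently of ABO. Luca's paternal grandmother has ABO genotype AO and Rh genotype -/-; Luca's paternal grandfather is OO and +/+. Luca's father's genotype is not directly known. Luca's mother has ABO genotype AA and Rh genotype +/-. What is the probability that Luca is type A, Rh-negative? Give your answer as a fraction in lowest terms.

Luca's father's ABO genotype from AO × OO: 1/2 AO, 1/2 OO.
Crossing each possibility with the mother AA and summing P(type A): 1/2·1 + 1/2·1 = 1.
Similarly for Rh via the father's Rh distribution: P(Rh-) = 1/4.
Independent loci: 1 × 1/4 = 1/4.

1/4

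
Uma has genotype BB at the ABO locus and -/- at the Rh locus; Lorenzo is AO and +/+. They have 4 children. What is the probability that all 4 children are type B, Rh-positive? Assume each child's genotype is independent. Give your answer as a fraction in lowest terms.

1/16

ABO cross BB × AO → 1/2 B, 1/2 AB.
Rh cross -/- × +/+ → 1 Rh+; so P(type B, Rh-positive) = 1/2 × 1 = 1/2 per child.
All 4 independent: (1/2)^4 = 1/16.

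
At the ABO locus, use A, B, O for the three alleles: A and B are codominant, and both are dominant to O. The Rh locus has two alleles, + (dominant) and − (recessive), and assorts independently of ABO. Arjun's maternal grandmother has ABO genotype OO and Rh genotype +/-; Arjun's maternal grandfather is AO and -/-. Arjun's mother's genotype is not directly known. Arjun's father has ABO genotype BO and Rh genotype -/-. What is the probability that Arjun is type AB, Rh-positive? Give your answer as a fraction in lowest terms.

Arjun's mother's ABO genotype from OO × AO: 1/2 AO, 1/2 OO.
Crossing each possibility with the father BO and summing P(type AB): 1/2·1/4 + 1/2·0 = 1/8.
Similarly for Rh via the mother's Rh distribution: P(Rh+) = 1/4.
Independent loci: 1/8 × 1/4 = 1/32.

1/32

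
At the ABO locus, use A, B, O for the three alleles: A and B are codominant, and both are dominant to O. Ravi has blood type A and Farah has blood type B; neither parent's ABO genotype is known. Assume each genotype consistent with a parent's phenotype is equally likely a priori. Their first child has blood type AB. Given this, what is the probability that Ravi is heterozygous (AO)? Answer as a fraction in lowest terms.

1/3

Possible genotypes: Ravi ∈ {AA, AO}; Farah ∈ {BB, BO}.
Weight each parental genotype pair by prior × P(type-AB child):
  AA × BB: posterior weight 4/9.
  AA × BO: posterior weight 2/9.
  AO × BB: posterior weight 2/9.
  AO × BO: posterior weight 1/9.
Sum the posterior weight over pairs where Ravi is AO: 1/3.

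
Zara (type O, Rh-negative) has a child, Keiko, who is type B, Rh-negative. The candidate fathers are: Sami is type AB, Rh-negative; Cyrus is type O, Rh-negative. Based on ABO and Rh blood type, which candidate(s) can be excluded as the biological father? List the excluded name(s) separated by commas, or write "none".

A candidate is excluded only if no genotype consistent with his phenotype could produce a type B, Rh-negative child with a type O, Rh-negative mother.
Cyrus (type O, Rh-): no genotype consistent with that phenotype can produce a type-B Rh- child with a type-O mother.

Cyrus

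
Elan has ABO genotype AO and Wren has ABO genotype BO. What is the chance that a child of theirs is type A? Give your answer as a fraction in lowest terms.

ABO cross AO × BO → offspring phenotypes: 1/4 O, 1/4 A, 1/4 B, 1/4 AB.
So P(type A) = 1/4.

1/4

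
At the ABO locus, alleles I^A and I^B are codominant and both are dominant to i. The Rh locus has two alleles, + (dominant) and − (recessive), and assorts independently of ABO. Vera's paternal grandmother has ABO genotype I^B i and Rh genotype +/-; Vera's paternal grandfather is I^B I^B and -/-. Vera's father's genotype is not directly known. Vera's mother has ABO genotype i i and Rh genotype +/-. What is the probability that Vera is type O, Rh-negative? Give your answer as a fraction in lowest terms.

Vera's father's ABO genotype from I^B i × I^B I^B: 1/2 I^B I^B, 1/2 I^B i.
Crossing each possibility with the mother i i and summing P(type O): 1/2·0 + 1/2·1/2 = 1/4.
Similarly for Rh via the father's Rh distribution: P(Rh-) = 3/8.
Independent loci: 1/4 × 3/8 = 3/32.

3/32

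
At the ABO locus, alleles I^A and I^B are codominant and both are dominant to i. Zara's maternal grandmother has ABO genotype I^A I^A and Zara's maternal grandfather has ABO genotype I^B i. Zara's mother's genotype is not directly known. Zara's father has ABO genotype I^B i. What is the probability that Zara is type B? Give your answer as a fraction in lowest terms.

Zara's mother's ABO genotype from I^A I^A × I^B i: 1/2 I^A I^B, 1/2 I^A i.
Crossing each possibility with the father I^B i and summing P(type B): 1/2·1/2 + 1/2·1/4 = 3/8.

3/8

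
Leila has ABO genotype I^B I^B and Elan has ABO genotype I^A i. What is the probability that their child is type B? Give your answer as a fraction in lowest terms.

1/2

ABO cross I^B I^B × I^A i → offspring phenotypes: 1/2 B, 1/2 AB.
So P(type B) = 1/2.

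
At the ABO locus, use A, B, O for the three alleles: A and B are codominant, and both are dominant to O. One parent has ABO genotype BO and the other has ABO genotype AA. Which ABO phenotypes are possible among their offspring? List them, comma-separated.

Gametes from BO × AA give offspring ABO genotypes AB, AO, i.e. phenotypes A, AB.

A, AB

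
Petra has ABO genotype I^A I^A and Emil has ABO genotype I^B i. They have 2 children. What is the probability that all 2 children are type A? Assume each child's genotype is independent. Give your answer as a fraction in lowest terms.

1/4

ABO cross I^A I^A × I^B i → 1/2 A, 1/2 AB.
So P(type A) = 1/2 per child.
All 2 independent: (1/2)^2 = 1/4.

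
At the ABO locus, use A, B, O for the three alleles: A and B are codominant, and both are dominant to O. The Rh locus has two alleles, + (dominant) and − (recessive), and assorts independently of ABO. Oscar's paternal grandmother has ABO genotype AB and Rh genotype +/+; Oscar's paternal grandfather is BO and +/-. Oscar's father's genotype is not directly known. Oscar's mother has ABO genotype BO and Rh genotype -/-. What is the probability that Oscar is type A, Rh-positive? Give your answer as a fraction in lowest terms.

3/32

Oscar's father's ABO genotype from AB × BO: 1/4 AB, 1/4 AO, 1/4 BB, 1/4 BO.
Crossing each possibility with the mother BO and summing P(type A): 1/4·1/4 + 1/4·1/4 + 1/4·0 + 1/4·0 = 1/8.
Similarly for Rh via the father's Rh distribution: P(Rh+) = 3/4.
Independent loci: 1/8 × 3/4 = 3/32.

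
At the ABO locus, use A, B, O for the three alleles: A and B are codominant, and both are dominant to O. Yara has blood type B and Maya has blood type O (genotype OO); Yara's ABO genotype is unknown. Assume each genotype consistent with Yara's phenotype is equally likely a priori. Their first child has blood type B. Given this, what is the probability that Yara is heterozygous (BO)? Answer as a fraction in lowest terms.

Possible genotypes: Yara ∈ {BB, BO}; Maya ∈ {OO}.
Weight each parental genotype pair by prior × P(type-B child):
  BB × OO: posterior weight 2/3.
  BO × OO: posterior weight 1/3.
Sum the posterior weight over pairs where Yara is BO: 1/3.

1/3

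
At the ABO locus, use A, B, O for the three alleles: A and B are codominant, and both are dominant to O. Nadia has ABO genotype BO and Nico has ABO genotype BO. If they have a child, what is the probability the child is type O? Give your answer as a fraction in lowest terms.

ABO cross BO × BO → offspring phenotypes: 1/4 O, 3/4 B.
So P(type O) = 1/4.

1/4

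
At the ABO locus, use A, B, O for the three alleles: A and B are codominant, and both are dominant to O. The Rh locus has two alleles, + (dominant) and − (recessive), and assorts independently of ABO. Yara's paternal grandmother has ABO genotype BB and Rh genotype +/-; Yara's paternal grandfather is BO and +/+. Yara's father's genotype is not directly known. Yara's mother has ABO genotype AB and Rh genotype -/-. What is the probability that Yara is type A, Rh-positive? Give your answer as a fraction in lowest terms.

3/32

Yara's father's ABO genotype from BB × BO: 1/2 BB, 1/2 BO.
Crossing each possibility with the mother AB and summing P(type A): 1/2·0 + 1/2·1/4 = 1/8.
Similarly for Rh via the father's Rh distribution: P(Rh+) = 3/4.
Independent loci: 1/8 × 3/4 = 3/32.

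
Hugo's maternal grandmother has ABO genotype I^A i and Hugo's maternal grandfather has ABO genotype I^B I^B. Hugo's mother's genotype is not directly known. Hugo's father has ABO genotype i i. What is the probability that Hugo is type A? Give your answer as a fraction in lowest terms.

1/4

Hugo's mother's ABO genotype from I^A i × I^B I^B: 1/2 I^A I^B, 1/2 I^B i.
Crossing each possibility with the father i i and summing P(type A): 1/2·1/2 + 1/2·0 = 1/4.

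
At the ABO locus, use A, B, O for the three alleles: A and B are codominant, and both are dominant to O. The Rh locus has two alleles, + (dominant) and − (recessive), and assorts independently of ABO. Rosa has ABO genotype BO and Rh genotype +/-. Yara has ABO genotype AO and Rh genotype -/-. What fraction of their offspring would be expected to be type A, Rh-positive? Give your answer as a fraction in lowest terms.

ABO cross BO × AO → offspring phenotypes: 1/4 O, 1/4 A, 1/4 B, 1/4 AB.
Rh cross +/- × -/- → 1/2 Rh+, 1/2 Rh-.
Independent loci: P(type A, Rh-positive) = 1/4 × 1/2 = 1/8.

1/8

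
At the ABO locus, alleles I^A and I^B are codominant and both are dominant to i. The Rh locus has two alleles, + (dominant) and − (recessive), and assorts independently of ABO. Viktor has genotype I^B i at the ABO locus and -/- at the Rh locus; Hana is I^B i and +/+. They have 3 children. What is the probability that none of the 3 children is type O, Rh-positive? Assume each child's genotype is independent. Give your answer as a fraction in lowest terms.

27/64

ABO cross I^B i × I^B i → 1/4 O, 3/4 B.
Rh cross -/- × +/+ → 1 Rh+; so P(type O, Rh-positive) = 1/4 × 1 = 1/4 per child.
P(not type O, Rh-positive) = 3/4 for one child; (3/4)^3 = 27/64.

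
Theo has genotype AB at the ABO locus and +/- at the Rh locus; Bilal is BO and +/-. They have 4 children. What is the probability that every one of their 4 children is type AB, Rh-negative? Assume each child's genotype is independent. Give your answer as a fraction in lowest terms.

ABO cross AB × BO → 1/4 A, 1/2 B, 1/4 AB.
Rh cross +/- × +/- → 3/4 Rh+, 1/4 Rh-; so P(type AB, Rh-negative) = 1/4 × 1/4 = 1/16 per child.
All 4 independent: (1/16)^4 = 1/65536.

1/65536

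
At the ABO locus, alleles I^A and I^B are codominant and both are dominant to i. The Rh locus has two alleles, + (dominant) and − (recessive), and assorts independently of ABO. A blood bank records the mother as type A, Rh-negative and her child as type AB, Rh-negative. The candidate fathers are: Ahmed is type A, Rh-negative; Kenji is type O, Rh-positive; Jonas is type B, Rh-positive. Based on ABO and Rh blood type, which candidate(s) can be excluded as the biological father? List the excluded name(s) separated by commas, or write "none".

Ahmed, Kenji

A candidate is excluded only if no genotype consistent with his phenotype could produce a type AB, Rh-negative child with a type A, Rh-negative mother.
Ahmed (type A, Rh-): no genotype consistent with that phenotype can produce a type-AB Rh- child with a type-A mother.
Kenji (type O, Rh+): no genotype consistent with that phenotype can produce a type-AB Rh- child with a type-A mother.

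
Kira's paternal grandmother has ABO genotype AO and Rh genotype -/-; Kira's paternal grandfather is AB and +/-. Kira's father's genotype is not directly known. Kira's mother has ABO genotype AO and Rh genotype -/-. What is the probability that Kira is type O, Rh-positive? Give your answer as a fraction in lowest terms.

1/32

Kira's father's ABO genotype from AO × AB: 1/4 AA, 1/4 AB, 1/4 AO, 1/4 BO.
Crossing each possibility with the mother AO and summing P(type O): 1/4·0 + 1/4·0 + 1/4·1/4 + 1/4·1/4 = 1/8.
Similarly for Rh via the father's Rh distribution: P(Rh+) = 1/4.
Independent loci: 1/8 × 1/4 = 1/32.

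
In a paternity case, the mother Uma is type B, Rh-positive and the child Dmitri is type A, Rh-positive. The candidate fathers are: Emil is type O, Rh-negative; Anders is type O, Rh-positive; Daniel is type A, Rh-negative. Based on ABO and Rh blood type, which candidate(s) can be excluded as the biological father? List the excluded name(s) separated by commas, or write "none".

A candidate is excluded only if no genotype consistent with his phenotype could produce a type A, Rh-positive child with a type B, Rh-positive mother.
Emil (type O, Rh-): no genotype consistent with that phenotype can produce a type-A Rh+ child with a type-B mother.
Anders (type O, Rh+): no genotype consistent with that phenotype can produce a type-A Rh+ child with a type-B mother.

Emil, Anders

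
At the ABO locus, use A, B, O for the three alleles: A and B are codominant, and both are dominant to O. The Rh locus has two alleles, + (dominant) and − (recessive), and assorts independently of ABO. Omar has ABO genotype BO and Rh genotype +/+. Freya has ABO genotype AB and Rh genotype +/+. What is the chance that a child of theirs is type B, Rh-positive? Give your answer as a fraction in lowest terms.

ABO cross BO × AB → offspring phenotypes: 1/4 A, 1/2 B, 1/4 AB.
Rh cross +/+ × +/+ → 1 Rh+.
Independent loci: P(type B, Rh-positive) = 1/2 × 1 = 1/2.

1/2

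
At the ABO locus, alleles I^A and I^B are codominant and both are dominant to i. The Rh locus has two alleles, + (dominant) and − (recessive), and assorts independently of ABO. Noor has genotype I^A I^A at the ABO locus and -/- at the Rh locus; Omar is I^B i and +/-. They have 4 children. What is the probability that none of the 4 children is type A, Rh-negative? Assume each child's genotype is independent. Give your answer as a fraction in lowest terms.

ABO cross I^A I^A × I^B i → 1/2 A, 1/2 AB.
Rh cross -/- × +/- → 1/2 Rh+, 1/2 Rh-; so P(type A, Rh-negative) = 1/2 × 1/2 = 1/4 per child.
P(not type A, Rh-negative) = 3/4 for one child; (3/4)^4 = 81/256.

81/256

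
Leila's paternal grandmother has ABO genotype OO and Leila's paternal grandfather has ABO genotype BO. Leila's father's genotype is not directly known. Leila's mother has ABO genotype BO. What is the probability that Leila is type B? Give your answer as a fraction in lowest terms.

Leila's father's ABO genotype from OO × BO: 1/2 BO, 1/2 OO.
Crossing each possibility with the mother BO and summing P(type B): 1/2·3/4 + 1/2·1/2 = 5/8.

5/8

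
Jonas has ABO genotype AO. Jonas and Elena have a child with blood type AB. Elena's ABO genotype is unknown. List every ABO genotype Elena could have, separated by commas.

For each candidate genotype of Elena, check whether crossing it with AO can produce every observed child phenotype.
  AA → possible child types {A} ✗
  AB → possible child types {A, B, AB} ✓
  AO → possible child types {O, A} ✗
  BB → possible child types {B, AB} ✓
  BO → possible child types {O, A, B, AB} ✓
  OO → possible child types {O, A} ✗

AB, BB, BO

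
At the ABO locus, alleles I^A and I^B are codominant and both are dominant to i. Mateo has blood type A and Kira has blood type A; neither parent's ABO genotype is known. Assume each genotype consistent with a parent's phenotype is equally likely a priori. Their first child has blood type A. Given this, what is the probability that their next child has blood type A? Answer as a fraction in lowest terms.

Possible genotypes: Mateo ∈ {I^A I^A, I^A i}; Kira ∈ {I^A I^A, I^A i}.
Weight each parental genotype pair by prior × P(type-A child):
  I^A I^A × I^A I^A: posterior weight 4/15; P(next child type A) = 1.
  I^A I^A × I^A i: posterior weight 4/15; P(next child type A) = 1.
  I^A i × I^A I^A: posterior weight 4/15; P(next child type A) = 1.
  I^A i × I^A i: posterior weight 1/5; P(next child type A) = 3/4.
Weighted sum = 19/20.

19/20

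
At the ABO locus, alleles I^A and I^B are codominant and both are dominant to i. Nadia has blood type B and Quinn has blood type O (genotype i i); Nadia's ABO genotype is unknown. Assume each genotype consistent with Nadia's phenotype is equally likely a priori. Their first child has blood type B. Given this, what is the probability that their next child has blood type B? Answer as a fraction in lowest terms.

5/6

Possible genotypes: Nadia ∈ {I^B I^B, I^B i}; Quinn ∈ {i i}.
Weight each parental genotype pair by prior × P(type-B child):
  I^B I^B × i i: posterior weight 2/3; P(next child type B) = 1.
  I^B i × i i: posterior weight 1/3; P(next child type B) = 1/2.
Weighted sum = 5/6.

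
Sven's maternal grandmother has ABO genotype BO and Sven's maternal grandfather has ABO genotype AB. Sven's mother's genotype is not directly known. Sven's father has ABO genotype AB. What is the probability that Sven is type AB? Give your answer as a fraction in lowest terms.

Sven's mother's ABO genotype from BO × AB: 1/4 AB, 1/4 AO, 1/4 BB, 1/4 BO.
Crossing each possibility with the father AB and summing P(type AB): 1/4·1/2 + 1/4·1/4 + 1/4·1/2 + 1/4·1/4 = 3/8.

3/8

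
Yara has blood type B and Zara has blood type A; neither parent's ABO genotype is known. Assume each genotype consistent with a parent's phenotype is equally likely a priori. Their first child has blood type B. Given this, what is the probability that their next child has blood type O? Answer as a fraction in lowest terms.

Possible genotypes: Yara ∈ {I^B I^B, I^B i}; Zara ∈ {I^A I^A, I^A i}.
Weight each parental genotype pair by prior × P(type-B child):
  I^B I^B × I^A i: posterior weight 2/3; P(next child type O) = 0.
  I^B i × I^A i: posterior weight 1/3; P(next child type O) = 1/4.
Weighted sum = 1/12.

1/12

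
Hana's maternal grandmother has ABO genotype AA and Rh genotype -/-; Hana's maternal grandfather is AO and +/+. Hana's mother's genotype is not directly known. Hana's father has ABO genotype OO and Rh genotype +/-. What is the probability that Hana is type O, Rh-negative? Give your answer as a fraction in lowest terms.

Hana's mother's ABO genotype from AA × AO: 1/2 AA, 1/2 AO.
Crossing each possibility with the father OO and summing P(type O): 1/2·0 + 1/2·1/2 = 1/4.
Similarly for Rh via the mother's Rh distribution: P(Rh-) = 1/4.
Independent loci: 1/4 × 1/4 = 1/16.

1/16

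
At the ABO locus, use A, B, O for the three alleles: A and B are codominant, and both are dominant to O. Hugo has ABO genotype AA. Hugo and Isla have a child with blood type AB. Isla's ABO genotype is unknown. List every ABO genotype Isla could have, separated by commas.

AB, BB, BO

For each candidate genotype of Isla, check whether crossing it with AA can produce every observed child phenotype.
  AA → possible child types {A} ✗
  AB → possible child types {A, AB} ✓
  AO → possible child types {A} ✗
  BB → possible child types {AB} ✓
  BO → possible child types {A, AB} ✓
  OO → possible child types {A} ✗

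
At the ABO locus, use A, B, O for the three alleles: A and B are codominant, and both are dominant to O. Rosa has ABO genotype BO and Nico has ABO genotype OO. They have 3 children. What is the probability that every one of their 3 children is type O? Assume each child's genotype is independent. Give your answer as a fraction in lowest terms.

1/8

ABO cross BO × OO → 1/2 O, 1/2 B.
So P(type O) = 1/2 per child.
All 3 independent: (1/2)^3 = 1/8.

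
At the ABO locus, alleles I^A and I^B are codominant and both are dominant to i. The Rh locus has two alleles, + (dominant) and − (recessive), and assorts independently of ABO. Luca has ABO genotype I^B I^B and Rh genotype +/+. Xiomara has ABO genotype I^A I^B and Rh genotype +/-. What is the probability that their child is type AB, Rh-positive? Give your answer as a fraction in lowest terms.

1/2

ABO cross I^B I^B × I^A I^B → offspring phenotypes: 1/2 B, 1/2 AB.
Rh cross +/+ × +/- → 1 Rh+.
Independent loci: P(type AB, Rh-positive) = 1/2 × 1 = 1/2.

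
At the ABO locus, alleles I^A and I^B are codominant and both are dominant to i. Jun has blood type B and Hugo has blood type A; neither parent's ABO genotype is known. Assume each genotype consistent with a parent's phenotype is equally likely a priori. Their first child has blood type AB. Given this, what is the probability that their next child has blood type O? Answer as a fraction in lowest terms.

1/36

Possible genotypes: Jun ∈ {I^B I^B, I^B i}; Hugo ∈ {I^A I^A, I^A i}.
Weight each parental genotype pair by prior × P(type-AB child):
  I^B I^B × I^A I^A: posterior weight 4/9; P(next child type O) = 0.
  I^B I^B × I^A i: posterior weight 2/9; P(next child type O) = 0.
  I^B i × I^A I^A: posterior weight 2/9; P(next child type O) = 0.
  I^B i × I^A i: posterior weight 1/9; P(next child type O) = 1/4.
Weighted sum = 1/36.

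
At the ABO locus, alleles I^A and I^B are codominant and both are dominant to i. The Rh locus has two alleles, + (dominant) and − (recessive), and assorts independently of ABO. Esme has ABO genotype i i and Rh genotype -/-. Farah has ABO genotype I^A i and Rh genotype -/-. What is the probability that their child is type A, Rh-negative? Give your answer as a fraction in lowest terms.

1/2

ABO cross i i × I^A i → offspring phenotypes: 1/2 O, 1/2 A.
Rh cross -/- × -/- → 1 Rh-.
Independent loci: P(type A, Rh-negative) = 1/2 × 1 = 1/2.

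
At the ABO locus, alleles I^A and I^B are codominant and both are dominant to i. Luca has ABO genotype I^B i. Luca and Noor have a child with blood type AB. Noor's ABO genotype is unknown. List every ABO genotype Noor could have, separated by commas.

For each candidate genotype of Noor, check whether crossing it with I^B i can produce every observed child phenotype.
  I^A I^A → possible child types {A, AB} ✓
  I^A I^B → possible child types {A, B, AB} ✓
  I^A i → possible child types {O, A, B, AB} ✓
  I^B I^B → possible child types {B} ✗
  I^B i → possible child types {O, B} ✗
  i i → possible child types {O, B} ✗

I^A I^A, I^A I^B, I^A i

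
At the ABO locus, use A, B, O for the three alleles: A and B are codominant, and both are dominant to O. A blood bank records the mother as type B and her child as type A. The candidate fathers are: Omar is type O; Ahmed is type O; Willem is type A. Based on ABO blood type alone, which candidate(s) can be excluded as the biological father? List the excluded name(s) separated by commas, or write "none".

Omar, Ahmed

A candidate is excluded only if no genotype consistent with his phenotype could produce a type A child with a type B mother.
Omar (type O): no genotype consistent with that phenotype can produce a type-A child with a type-B mother.
Ahmed (type O): no genotype consistent with that phenotype can produce a type-A child with a type-B mother.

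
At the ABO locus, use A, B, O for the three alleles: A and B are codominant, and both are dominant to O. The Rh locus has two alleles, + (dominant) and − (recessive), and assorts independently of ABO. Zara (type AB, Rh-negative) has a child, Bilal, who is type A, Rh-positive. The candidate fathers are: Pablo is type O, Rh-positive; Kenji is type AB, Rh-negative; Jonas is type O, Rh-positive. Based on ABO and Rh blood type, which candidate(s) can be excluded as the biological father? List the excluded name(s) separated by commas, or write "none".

Kenji

A candidate is excluded only if no genotype consistent with his phenotype could produce a type A, Rh-positive child with a type AB, Rh-negative mother.
Kenji (type AB, Rh-): no genotype consistent with that phenotype can produce a type-A Rh+ child with a type-AB mother.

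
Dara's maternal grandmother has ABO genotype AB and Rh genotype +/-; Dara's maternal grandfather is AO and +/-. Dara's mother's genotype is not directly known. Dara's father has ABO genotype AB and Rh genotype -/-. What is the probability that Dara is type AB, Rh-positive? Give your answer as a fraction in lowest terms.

Dara's mother's ABO genotype from AB × AO: 1/4 AA, 1/4 AB, 1/4 AO, 1/4 BO.
Crossing each possibility with the father AB and summing P(type AB): 1/4·1/2 + 1/4·1/2 + 1/4·1/4 + 1/4·1/4 = 3/8.
Similarly for Rh via the mother's Rh distribution: P(Rh+) = 1/2.
Independent loci: 3/8 × 1/2 = 3/16.

3/16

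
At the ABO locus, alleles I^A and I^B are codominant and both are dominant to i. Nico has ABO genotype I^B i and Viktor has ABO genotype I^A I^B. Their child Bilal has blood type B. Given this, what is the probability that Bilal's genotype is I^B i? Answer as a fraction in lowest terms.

1/2

Cross I^B i × I^A I^B → 1/4 I^A I^B, 1/4 I^A i, 1/4 I^B I^B, 1/4 I^B i.
Type-B genotypes among offspring: I^B I^B (1/4), I^B i (1/4); total 1/2.
P(I^B i | type B) = (1/4) / (1/2) = 1/2.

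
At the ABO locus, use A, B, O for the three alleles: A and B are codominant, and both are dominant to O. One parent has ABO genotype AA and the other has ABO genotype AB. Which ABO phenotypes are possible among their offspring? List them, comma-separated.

Gametes from AA × AB give offspring ABO genotypes AA, AB, i.e. phenotypes A, AB.

A, AB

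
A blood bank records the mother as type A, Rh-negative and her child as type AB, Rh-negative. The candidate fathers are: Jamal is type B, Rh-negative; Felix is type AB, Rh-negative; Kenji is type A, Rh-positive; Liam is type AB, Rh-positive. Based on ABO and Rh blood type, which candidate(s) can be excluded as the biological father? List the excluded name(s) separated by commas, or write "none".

Kenji

A candidate is excluded only if no genotype consistent with his phenotype could produce a type AB, Rh-negative child with a type A, Rh-negative mother.
Kenji (type A, Rh+): no genotype consistent with that phenotype can produce a type-AB Rh- child with a type-A mother.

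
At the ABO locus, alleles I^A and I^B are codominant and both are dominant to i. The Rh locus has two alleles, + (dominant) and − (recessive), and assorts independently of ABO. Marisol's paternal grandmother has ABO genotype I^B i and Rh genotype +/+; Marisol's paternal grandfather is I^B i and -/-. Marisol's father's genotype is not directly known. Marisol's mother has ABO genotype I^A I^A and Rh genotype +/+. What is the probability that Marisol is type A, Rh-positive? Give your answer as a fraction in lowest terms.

Marisol's father's ABO genotype from I^B i × I^B i: 1/4 I^B I^B, 1/2 I^B i, 1/4 i i.
Crossing each possibility with the mother I^A I^A and summing P(type A): 1/4·0 + 1/2·1/2 + 1/4·1 = 1/2.
Similarly for Rh via the father's Rh distribution: P(Rh+) = 1.
Independent loci: 1/2 × 1 = 1/2.

1/2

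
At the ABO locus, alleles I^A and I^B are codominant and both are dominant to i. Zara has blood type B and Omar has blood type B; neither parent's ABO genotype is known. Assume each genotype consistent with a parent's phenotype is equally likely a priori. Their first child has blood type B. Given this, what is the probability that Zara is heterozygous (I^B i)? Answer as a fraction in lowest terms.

7/15

Possible genotypes: Zara ∈ {I^B I^B, I^B i}; Omar ∈ {I^B I^B, I^B i}.
Weight each parental genotype pair by prior × P(type-B child):
  I^B I^B × I^B I^B: posterior weight 4/15.
  I^B I^B × I^B i: posterior weight 4/15.
  I^B i × I^B I^B: posterior weight 4/15.
  I^B i × I^B i: posterior weight 1/5.
Sum the posterior weight over pairs where Zara is I^B i: 7/15.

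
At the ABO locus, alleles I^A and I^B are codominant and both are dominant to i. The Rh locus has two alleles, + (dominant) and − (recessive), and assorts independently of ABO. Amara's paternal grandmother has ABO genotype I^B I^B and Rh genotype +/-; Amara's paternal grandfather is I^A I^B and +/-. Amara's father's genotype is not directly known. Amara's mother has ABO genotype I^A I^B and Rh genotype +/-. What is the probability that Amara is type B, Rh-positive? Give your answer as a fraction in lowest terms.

9/32

Amara's father's ABO genotype from I^B I^B × I^A I^B: 1/2 I^A I^B, 1/2 I^B I^B.
Crossing each possibility with the mother I^A I^B and summing P(type B): 1/2·1/4 + 1/2·1/2 = 3/8.
Similarly for Rh via the father's Rh distribution: P(Rh+) = 3/4.
Independent loci: 3/8 × 3/4 = 9/32.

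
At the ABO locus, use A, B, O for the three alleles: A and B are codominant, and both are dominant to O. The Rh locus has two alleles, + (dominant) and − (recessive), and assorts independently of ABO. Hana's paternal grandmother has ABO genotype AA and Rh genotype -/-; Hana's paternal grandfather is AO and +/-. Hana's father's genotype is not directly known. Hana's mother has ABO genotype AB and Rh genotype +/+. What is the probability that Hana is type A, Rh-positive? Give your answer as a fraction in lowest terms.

1/2

Hana's father's ABO genotype from AA × AO: 1/2 AA, 1/2 AO.
Crossing each possibility with the mother AB and summing P(type A): 1/2·1/2 + 1/2·1/2 = 1/2.
Similarly for Rh via the father's Rh distribution: P(Rh+) = 1.
Independent loci: 1/2 × 1 = 1/2.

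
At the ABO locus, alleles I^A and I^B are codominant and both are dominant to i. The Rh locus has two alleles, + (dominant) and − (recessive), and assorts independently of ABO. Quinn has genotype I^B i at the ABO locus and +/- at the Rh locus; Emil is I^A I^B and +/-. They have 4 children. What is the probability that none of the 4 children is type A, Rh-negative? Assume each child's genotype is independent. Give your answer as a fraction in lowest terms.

ABO cross I^B i × I^A I^B → 1/4 A, 1/2 B, 1/4 AB.
Rh cross +/- × +/- → 3/4 Rh+, 1/4 Rh-; so P(type A, Rh-negative) = 1/4 × 1/4 = 1/16 per child.
P(not type A, Rh-negative) = 15/16 for one child; (15/16)^4 = 50625/65536.

50625/65536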